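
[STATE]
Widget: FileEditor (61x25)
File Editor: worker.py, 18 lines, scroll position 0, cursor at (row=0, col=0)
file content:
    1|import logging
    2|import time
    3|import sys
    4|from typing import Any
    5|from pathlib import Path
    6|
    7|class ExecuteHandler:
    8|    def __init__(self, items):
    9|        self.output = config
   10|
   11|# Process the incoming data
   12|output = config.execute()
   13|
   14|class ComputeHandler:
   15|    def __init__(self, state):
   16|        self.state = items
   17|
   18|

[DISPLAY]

█mport logging                                              ▲
import time                                                 █
import sys                                                  ░
from typing import Any                                      ░
from pathlib import Path                                    ░
                                                            ░
class ExecuteHandler:                                       ░
    def __init__(self, items):                              ░
        self.output = config                                ░
                                                            ░
# Process the incoming data                                 ░
output = config.execute()                                   ░
                                                            ░
class ComputeHandler:                                       ░
    def __init__(self, state):                              ░
        self.state = items                                  ░
                                                            ░
                                                            ░
                                                            ░
                                                            ░
                                                            ░
                                                            ░
                                                            ░
                                                            ░
                                                            ▼


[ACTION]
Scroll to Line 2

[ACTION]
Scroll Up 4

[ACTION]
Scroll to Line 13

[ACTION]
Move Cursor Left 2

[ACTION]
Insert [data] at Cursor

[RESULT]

data█mport logging                                          ▲
import time                                                 █
import sys                                                  ░
from typing import Any                                      ░
from pathlib import Path                                    ░
                                                            ░
class ExecuteHandler:                                       ░
    def __init__(self, items):                              ░
        self.output = config                                ░
                                                            ░
# Process the incoming data                                 ░
output = config.execute()                                   ░
                                                            ░
class ComputeHandler:                                       ░
    def __init__(self, state):                              ░
        self.state = items                                  ░
                                                            ░
                                                            ░
                                                            ░
                                                            ░
                                                            ░
                                                            ░
                                                            ░
                                                            ░
                                                            ▼


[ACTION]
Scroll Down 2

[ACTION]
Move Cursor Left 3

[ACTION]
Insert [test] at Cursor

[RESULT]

dtest█taimport logging                                      ▲
import time                                                 █
import sys                                                  ░
from typing import Any                                      ░
from pathlib import Path                                    ░
                                                            ░
class ExecuteHandler:                                       ░
    def __init__(self, items):                              ░
        self.output = config                                ░
                                                            ░
# Process the incoming data                                 ░
output = config.execute()                                   ░
                                                            ░
class ComputeHandler:                                       ░
    def __init__(self, state):                              ░
        self.state = items                                  ░
                                                            ░
                                                            ░
                                                            ░
                                                            ░
                                                            ░
                                                            ░
                                                            ░
                                                            ░
                                                            ▼


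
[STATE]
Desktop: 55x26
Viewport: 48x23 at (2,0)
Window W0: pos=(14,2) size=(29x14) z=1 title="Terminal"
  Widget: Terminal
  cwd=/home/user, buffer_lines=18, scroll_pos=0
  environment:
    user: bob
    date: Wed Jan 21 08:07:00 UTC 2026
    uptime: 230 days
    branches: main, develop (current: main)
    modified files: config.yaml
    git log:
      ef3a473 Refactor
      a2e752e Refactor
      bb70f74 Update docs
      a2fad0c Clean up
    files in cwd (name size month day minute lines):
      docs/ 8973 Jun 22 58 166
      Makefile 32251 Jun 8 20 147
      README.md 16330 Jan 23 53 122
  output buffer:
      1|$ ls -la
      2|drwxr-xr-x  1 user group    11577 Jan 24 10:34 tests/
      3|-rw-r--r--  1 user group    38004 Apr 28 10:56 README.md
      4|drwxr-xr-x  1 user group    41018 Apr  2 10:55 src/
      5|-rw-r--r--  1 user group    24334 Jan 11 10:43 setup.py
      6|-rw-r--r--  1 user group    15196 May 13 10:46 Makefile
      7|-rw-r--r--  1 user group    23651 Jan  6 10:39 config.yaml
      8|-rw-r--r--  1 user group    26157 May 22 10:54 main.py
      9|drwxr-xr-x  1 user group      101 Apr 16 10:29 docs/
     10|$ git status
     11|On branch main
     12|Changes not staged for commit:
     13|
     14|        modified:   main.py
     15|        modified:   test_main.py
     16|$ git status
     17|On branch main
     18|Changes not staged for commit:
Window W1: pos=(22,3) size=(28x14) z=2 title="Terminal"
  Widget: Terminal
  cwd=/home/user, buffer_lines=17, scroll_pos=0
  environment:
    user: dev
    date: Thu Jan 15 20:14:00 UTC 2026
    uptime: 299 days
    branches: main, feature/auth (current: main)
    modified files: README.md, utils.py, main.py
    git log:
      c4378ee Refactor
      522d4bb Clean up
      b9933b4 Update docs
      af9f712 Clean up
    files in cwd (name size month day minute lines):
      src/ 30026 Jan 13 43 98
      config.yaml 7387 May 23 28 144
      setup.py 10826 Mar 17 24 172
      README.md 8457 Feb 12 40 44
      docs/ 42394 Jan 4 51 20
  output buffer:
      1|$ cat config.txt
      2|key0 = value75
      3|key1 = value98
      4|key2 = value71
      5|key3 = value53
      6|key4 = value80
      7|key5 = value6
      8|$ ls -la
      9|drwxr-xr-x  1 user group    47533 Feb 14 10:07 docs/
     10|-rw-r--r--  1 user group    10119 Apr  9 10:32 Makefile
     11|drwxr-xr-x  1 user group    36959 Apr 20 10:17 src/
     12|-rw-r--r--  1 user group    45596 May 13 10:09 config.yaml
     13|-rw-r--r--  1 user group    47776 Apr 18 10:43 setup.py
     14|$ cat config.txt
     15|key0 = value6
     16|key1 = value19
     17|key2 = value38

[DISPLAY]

                                                
                                                
            ┏━━━━━━━━━━━━━━━━━━━━━━━━━━━┓       
            ┃ Termin┏━━━━━━━━━━━━━━━━━━━━━━━━━━┓
            ┠───────┃ Terminal                 ┃
            ┃$ ls -l┠──────────────────────────┨
            ┃drwxr-x┃$ cat config.txt          ┃
            ┃-rw-r--┃key0 = value75            ┃
            ┃drwxr-x┃key1 = value98            ┃
            ┃-rw-r--┃key2 = value71            ┃
            ┃-rw-r--┃key3 = value53            ┃
            ┃-rw-r--┃key4 = value80            ┃
            ┃-rw-r--┃key5 = value6             ┃
            ┃drwxr-x┃$ ls -la                  ┃
            ┃$ git s┃drwxr-xr-x  1 user group  ┃
            ┗━━━━━━━┃-rw-r--r--  1 user group  ┃
                    ┗━━━━━━━━━━━━━━━━━━━━━━━━━━┛
                                                
                                                
                                                
                                                
                                                
                                                


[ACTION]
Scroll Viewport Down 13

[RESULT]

            ┃ Termin┏━━━━━━━━━━━━━━━━━━━━━━━━━━┓
            ┠───────┃ Terminal                 ┃
            ┃$ ls -l┠──────────────────────────┨
            ┃drwxr-x┃$ cat config.txt          ┃
            ┃-rw-r--┃key0 = value75            ┃
            ┃drwxr-x┃key1 = value98            ┃
            ┃-rw-r--┃key2 = value71            ┃
            ┃-rw-r--┃key3 = value53            ┃
            ┃-rw-r--┃key4 = value80            ┃
            ┃-rw-r--┃key5 = value6             ┃
            ┃drwxr-x┃$ ls -la                  ┃
            ┃$ git s┃drwxr-xr-x  1 user group  ┃
            ┗━━━━━━━┃-rw-r--r--  1 user group  ┃
                    ┗━━━━━━━━━━━━━━━━━━━━━━━━━━┛
                                                
                                                
                                                
                                                
                                                
                                                
                                                
                                                
                                                


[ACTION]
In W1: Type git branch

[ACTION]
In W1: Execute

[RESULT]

            ┃ Termin┏━━━━━━━━━━━━━━━━━━━━━━━━━━┓
            ┠───────┃ Terminal                 ┃
            ┃$ ls -l┠──────────────────────────┨
            ┃drwxr-x┃-rw-r--r--  1 user group  ┃
            ┃-rw-r--┃-rw-r--r--  1 user group  ┃
            ┃drwxr-x┃$ cat config.txt          ┃
            ┃-rw-r--┃key0 = value6             ┃
            ┃-rw-r--┃key1 = value19            ┃
            ┃-rw-r--┃key2 = value38            ┃
            ┃-rw-r--┃$ git branch              ┃
            ┃drwxr-x┃* main                    ┃
            ┃$ git s┃  feature/auth            ┃
            ┗━━━━━━━┃$ █                       ┃
                    ┗━━━━━━━━━━━━━━━━━━━━━━━━━━┛
                                                
                                                
                                                
                                                
                                                
                                                
                                                
                                                
                                                


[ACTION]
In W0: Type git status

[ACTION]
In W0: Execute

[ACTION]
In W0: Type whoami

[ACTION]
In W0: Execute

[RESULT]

            ┃ Termin┏━━━━━━━━━━━━━━━━━━━━━━━━━━┓
            ┠───────┃ Terminal                 ┃
            ┃On bran┠──────────────────────────┨
            ┃Changes┃-rw-r--r--  1 user group  ┃
            ┃$ git s┃-rw-r--r--  1 user group  ┃
            ┃On bran┃$ cat config.txt          ┃
            ┃Changes┃key0 = value6             ┃
            ┃       ┃key1 = value19            ┃
            ┃       ┃key2 = value38            ┃
            ┃$ whoam┃$ git branch              ┃
            ┃bob    ┃* main                    ┃
            ┃$ █    ┃  feature/auth            ┃
            ┗━━━━━━━┃$ █                       ┃
                    ┗━━━━━━━━━━━━━━━━━━━━━━━━━━┛
                                                
                                                
                                                
                                                
                                                
                                                
                                                
                                                
                                                


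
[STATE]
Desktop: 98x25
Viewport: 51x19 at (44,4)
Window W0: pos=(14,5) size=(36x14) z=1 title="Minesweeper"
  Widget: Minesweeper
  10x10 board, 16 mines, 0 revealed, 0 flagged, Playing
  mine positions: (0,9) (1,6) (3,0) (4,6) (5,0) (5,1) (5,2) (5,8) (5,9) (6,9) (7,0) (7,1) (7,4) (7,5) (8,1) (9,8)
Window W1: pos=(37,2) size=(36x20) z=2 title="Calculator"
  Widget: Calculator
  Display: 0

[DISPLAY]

────────────────────────────┨                      
                           0┃                      
──┬───┬───┐                 ┃                      
8 │ 9 │ ÷ │                 ┃                      
──┼───┼───┤                 ┃                      
5 │ 6 │ × │                 ┃                      
──┼───┼───┤                 ┃                      
2 │ 3 │ - │                 ┃                      
──┼───┼───┤                 ┃                      
. │ = │ + │                 ┃                      
──┼───┼───┤                 ┃                      
MC│ MR│ M+│                 ┃                      
──┴───┴───┘                 ┃                      
                            ┃                      
                            ┃                      
                            ┃                      
                            ┃                      
━━━━━━━━━━━━━━━━━━━━━━━━━━━━┛                      
                                                   


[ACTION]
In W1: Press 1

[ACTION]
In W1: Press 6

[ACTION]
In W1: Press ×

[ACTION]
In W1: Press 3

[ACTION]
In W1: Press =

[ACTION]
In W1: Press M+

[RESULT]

────────────────────────────┨                      
                          48┃                      
──┬───┬───┐                 ┃                      
8 │ 9 │ ÷ │                 ┃                      
──┼───┼───┤                 ┃                      
5 │ 6 │ × │                 ┃                      
──┼───┼───┤                 ┃                      
2 │ 3 │ - │                 ┃                      
──┼───┼───┤                 ┃                      
. │ = │ + │                 ┃                      
──┼───┼───┤                 ┃                      
MC│ MR│ M+│                 ┃                      
──┴───┴───┘                 ┃                      
                            ┃                      
                            ┃                      
                            ┃                      
                            ┃                      
━━━━━━━━━━━━━━━━━━━━━━━━━━━━┛                      
                                                   


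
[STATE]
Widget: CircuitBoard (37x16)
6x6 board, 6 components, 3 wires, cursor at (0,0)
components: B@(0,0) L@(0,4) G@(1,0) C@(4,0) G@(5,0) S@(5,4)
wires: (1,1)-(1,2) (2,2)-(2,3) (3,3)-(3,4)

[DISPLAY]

   0 1 2 3 4 5                       
0  [B]              L                
                                     
1   G   · ─ ·                        
                                     
2           · ─ ·                    
                                     
3               · ─ ·                
                                     
4   C                                
                                     
5   G               S                
Cursor: (0,0)                        
                                     
                                     
                                     


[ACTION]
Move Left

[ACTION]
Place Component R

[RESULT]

   0 1 2 3 4 5                       
0  [R]              L                
                                     
1   G   · ─ ·                        
                                     
2           · ─ ·                    
                                     
3               · ─ ·                
                                     
4   C                                
                                     
5   G               S                
Cursor: (0,0)                        
                                     
                                     
                                     


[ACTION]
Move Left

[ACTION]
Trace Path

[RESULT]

   0 1 2 3 4 5                       
0  [R]              L                
                                     
1   G   · ─ ·                        
                                     
2           · ─ ·                    
                                     
3               · ─ ·                
                                     
4   C                                
                                     
5   G               S                
Cursor: (0,0)  Trace: R (1 nodes)    
                                     
                                     
                                     


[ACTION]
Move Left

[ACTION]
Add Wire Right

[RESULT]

   0 1 2 3 4 5                       
0  [R]─ ·           L                
                                     
1   G   · ─ ·                        
                                     
2           · ─ ·                    
                                     
3               · ─ ·                
                                     
4   C                                
                                     
5   G               S                
Cursor: (0,0)  Trace: R (1 nodes)    
                                     
                                     
                                     


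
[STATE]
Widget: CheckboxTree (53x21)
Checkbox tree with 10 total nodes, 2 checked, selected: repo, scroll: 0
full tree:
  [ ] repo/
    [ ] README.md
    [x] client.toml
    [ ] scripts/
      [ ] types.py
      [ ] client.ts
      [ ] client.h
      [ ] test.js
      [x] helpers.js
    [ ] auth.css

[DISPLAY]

>[-] repo/                                           
   [ ] README.md                                     
   [x] client.toml                                   
   [-] scripts/                                      
     [ ] types.py                                    
     [ ] client.ts                                   
     [ ] client.h                                    
     [ ] test.js                                     
     [x] helpers.js                                  
   [ ] auth.css                                      
                                                     
                                                     
                                                     
                                                     
                                                     
                                                     
                                                     
                                                     
                                                     
                                                     
                                                     


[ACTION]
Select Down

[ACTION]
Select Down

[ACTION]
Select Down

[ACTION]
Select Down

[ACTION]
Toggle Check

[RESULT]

 [-] repo/                                           
   [ ] README.md                                     
   [x] client.toml                                   
   [-] scripts/                                      
>    [x] types.py                                    
     [ ] client.ts                                   
     [ ] client.h                                    
     [ ] test.js                                     
     [x] helpers.js                                  
   [ ] auth.css                                      
                                                     
                                                     
                                                     
                                                     
                                                     
                                                     
                                                     
                                                     
                                                     
                                                     
                                                     


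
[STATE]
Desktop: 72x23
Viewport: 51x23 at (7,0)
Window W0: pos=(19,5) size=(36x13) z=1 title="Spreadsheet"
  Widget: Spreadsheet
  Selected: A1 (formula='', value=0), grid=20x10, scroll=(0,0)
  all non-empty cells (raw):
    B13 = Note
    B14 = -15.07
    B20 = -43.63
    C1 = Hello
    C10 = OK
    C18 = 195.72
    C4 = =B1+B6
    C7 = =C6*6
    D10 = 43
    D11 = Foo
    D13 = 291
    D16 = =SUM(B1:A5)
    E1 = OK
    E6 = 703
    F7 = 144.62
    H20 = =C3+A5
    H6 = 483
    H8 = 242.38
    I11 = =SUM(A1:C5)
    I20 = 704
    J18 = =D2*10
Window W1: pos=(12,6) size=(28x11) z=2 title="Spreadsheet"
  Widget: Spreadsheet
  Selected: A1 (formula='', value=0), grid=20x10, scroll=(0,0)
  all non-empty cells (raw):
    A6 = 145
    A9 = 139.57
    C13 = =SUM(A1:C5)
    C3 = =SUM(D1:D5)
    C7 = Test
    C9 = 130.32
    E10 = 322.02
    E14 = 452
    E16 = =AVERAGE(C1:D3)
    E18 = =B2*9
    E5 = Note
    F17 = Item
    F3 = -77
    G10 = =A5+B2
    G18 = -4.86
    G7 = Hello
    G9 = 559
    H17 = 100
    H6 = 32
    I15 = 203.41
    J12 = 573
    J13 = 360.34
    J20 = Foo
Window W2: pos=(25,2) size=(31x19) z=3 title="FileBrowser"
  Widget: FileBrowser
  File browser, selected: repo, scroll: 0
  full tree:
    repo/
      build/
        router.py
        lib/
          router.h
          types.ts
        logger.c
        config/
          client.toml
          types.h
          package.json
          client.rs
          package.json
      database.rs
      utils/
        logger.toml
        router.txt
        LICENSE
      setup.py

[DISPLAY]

                                                   
                                                   
                  ┏━━━━━━━━━━━━━━━━━━━━━━━━━━━━━┓  
                  ┃ FileBrowser                 ┃  
                  ┠─────────────────────────────┨  
            ┏━━━━━┃> [-] repo/                  ┃  
     ┏━━━━━━━━━━━━┃    [+] build/               ┃  
     ┃ Spreadsheet┃    database.rs              ┃  
     ┠────────────┃    [+] utils/               ┃  
     ┃A1:         ┃    setup.py                 ┃  
     ┃       A    ┃                             ┃  
     ┃------------┃                             ┃  
     ┃  1      [0]┃                             ┃  
     ┃  2        0┃                             ┃  
     ┃  3        0┃                             ┃  
     ┃  4        0┃                             ┃  
     ┗━━━━━━━━━━━━┃                             ┃  
            ┗━━━━━┃                             ┃  
                  ┃                             ┃  
                  ┃                             ┃  
                  ┗━━━━━━━━━━━━━━━━━━━━━━━━━━━━━┛  
                                                   
                                                   


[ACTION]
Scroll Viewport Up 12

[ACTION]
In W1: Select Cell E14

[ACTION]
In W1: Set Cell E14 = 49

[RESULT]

                                                   
                                                   
                  ┏━━━━━━━━━━━━━━━━━━━━━━━━━━━━━┓  
                  ┃ FileBrowser                 ┃  
                  ┠─────────────────────────────┨  
            ┏━━━━━┃> [-] repo/                  ┃  
     ┏━━━━━━━━━━━━┃    [+] build/               ┃  
     ┃ Spreadsheet┃    database.rs              ┃  
     ┠────────────┃    [+] utils/               ┃  
     ┃E14: 49     ┃    setup.py                 ┃  
     ┃       A    ┃                             ┃  
     ┃------------┃                             ┃  
     ┃  1        0┃                             ┃  
     ┃  2        0┃                             ┃  
     ┃  3        0┃                             ┃  
     ┃  4        0┃                             ┃  
     ┗━━━━━━━━━━━━┃                             ┃  
            ┗━━━━━┃                             ┃  
                  ┃                             ┃  
                  ┃                             ┃  
                  ┗━━━━━━━━━━━━━━━━━━━━━━━━━━━━━┛  
                                                   
                                                   


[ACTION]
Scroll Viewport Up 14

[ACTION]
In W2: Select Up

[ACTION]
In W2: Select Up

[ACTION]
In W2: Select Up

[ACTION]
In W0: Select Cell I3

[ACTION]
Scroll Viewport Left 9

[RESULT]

                                                   
                                                   
                         ┏━━━━━━━━━━━━━━━━━━━━━━━━━
                         ┃ FileBrowser             
                         ┠─────────────────────────
                   ┏━━━━━┃> [-] repo/              
            ┏━━━━━━━━━━━━┃    [+] build/           
            ┃ Spreadsheet┃    database.rs          
            ┠────────────┃    [+] utils/           
            ┃E14: 49     ┃    setup.py             
            ┃       A    ┃                         
            ┃------------┃                         
            ┃  1        0┃                         
            ┃  2        0┃                         
            ┃  3        0┃                         
            ┃  4        0┃                         
            ┗━━━━━━━━━━━━┃                         
                   ┗━━━━━┃                         
                         ┃                         
                         ┃                         
                         ┗━━━━━━━━━━━━━━━━━━━━━━━━━
                                                   
                                                   


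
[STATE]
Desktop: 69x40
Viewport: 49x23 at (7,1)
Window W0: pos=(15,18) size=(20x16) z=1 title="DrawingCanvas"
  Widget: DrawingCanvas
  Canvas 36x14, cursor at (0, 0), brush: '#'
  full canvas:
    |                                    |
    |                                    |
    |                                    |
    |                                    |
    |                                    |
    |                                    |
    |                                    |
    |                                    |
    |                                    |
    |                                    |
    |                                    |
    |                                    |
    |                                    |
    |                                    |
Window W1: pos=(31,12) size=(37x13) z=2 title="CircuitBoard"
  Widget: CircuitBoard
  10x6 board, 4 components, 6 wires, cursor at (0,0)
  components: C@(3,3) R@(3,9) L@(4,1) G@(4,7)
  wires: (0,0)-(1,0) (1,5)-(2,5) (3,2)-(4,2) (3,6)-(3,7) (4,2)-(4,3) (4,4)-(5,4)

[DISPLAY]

                                                 
                                                 
                                                 
                                                 
                                                 
                                                 
                                                 
                                                 
                                                 
                                                 
                                                 
                        ┏━━━━━━━━━━━━━━━━━━━━━━━━
                        ┃ CircuitBoard           
                        ┠────────────────────────
                        ┃   0 1 2 3 4 5 6 7 8 9  
                        ┃0  [.]                  
                        ┃    │                   
        ┏━━━━━━━━━━━━━━━┃1   ·                   
        ┃ DrawingCanvas ┃                        
        ┠───────────────┃2                       
        ┃+              ┃                        
        ┃               ┃3           ·   C       
        ┃               ┃            │           


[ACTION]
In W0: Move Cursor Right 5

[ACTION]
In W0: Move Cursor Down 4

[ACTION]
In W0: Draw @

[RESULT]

                                                 
                                                 
                                                 
                                                 
                                                 
                                                 
                                                 
                                                 
                                                 
                                                 
                                                 
                        ┏━━━━━━━━━━━━━━━━━━━━━━━━
                        ┃ CircuitBoard           
                        ┠────────────────────────
                        ┃   0 1 2 3 4 5 6 7 8 9  
                        ┃0  [.]                  
                        ┃    │                   
        ┏━━━━━━━━━━━━━━━┃1   ·                   
        ┃ DrawingCanvas ┃                        
        ┠───────────────┃2                       
        ┃               ┃                        
        ┃               ┃3           ·   C       
        ┃               ┃            │           


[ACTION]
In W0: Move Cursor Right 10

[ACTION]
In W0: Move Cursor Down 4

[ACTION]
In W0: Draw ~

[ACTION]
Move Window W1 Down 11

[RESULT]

                                                 
                                                 
                                                 
                                                 
                                                 
                                                 
                                                 
                                                 
                                                 
                                                 
                                                 
                                                 
                                                 
                                                 
                                                 
                                                 
                                                 
        ┏━━━━━━━━━━━━━━━━━━┓                     
        ┃ DrawingCanvas    ┃                     
        ┠──────────────────┨                     
        ┃                  ┃                     
        ┃                  ┃                     
        ┃               ┏━━━━━━━━━━━━━━━━━━━━━━━━


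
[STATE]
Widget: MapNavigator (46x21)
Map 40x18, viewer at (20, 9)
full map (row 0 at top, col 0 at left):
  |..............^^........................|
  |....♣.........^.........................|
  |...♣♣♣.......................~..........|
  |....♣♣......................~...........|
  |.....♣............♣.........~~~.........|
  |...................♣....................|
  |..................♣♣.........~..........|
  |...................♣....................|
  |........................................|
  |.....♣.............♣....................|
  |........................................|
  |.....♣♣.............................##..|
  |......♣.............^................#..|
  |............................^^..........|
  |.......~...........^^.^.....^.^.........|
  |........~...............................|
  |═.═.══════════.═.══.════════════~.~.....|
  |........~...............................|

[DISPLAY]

                                              
   ..............^^........................   
   ....♣.........^.........................   
   ...♣♣♣.......................~..........   
   ....♣♣......................~...........   
   .....♣............♣.........~~~.........   
   ...................♣....................   
   ..................♣♣.........~..........   
   ...................♣....................   
   ........................................   
   .....♣.............♣@...................   
   ........................................   
   .....♣♣.............................##..   
   ......♣.............^................#..   
   ............................^^..........   
   .......~...........^^.^.....^.^.........   
   ........~...............................   
   ═.═.══════════.═.══.════════════~.~.....   
   ........~...............................   
                                              
                                              


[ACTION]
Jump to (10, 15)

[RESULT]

             ...................♣.............
             ..................♣♣.........~...
             ...................♣.............
             .................................
             .....♣.............♣.............
             .................................
             .....♣♣..........................
             ......♣.............^............
             ............................^^...
             .......~...........^^.^.....^.^..
             ........~.@......................
             ═.═.══════════.═.══.════════════~
             ........~........................
                                              
                                              
                                              
                                              
                                              
                                              
                                              
                                              


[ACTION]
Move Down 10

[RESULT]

             ...................♣.............
             .................................
             .....♣.............♣.............
             .................................
             .....♣♣..........................
             ......♣.............^............
             ............................^^...
             .......~...........^^.^.....^.^..
             ........~........................
             ═.═.══════════.═.══.════════════~
             ........~.@......................
                                              
                                              
                                              
                                              
                                              
                                              
                                              
                                              
                                              
                                              


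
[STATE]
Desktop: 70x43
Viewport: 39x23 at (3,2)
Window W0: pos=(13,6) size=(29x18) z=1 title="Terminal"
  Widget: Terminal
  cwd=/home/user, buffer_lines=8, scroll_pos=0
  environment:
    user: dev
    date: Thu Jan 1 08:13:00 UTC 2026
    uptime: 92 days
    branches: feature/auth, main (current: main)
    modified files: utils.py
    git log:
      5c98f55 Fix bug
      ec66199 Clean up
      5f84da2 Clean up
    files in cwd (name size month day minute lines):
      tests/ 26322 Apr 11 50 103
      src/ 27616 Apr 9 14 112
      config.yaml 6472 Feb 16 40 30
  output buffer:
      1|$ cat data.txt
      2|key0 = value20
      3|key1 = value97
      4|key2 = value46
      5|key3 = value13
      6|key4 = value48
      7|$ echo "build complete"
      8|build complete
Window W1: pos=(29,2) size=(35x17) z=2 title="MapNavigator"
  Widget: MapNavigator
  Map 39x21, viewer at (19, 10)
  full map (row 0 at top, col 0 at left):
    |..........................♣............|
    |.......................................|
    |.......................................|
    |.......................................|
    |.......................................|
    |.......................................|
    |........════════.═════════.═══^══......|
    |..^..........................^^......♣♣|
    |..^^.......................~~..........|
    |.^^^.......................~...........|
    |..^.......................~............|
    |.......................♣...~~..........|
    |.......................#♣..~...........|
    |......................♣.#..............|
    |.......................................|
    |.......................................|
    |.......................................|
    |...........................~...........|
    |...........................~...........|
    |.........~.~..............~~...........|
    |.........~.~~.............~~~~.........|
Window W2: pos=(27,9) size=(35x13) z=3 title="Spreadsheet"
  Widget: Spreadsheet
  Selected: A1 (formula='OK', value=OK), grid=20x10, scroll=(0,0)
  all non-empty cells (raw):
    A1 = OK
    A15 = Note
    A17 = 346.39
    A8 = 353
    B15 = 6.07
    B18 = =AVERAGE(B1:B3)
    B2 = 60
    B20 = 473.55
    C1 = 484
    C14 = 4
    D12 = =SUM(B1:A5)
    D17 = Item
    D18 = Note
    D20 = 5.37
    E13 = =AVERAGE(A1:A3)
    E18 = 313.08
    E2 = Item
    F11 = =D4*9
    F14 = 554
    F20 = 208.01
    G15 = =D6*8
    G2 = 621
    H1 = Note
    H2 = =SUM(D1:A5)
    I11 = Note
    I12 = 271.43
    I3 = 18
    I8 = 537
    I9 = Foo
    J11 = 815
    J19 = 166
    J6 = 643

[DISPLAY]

                          ┏━━━━━━━━━━━━
                          ┃ MapNavigato
                          ┠────────────
                          ┃............
          ┏━━━━━━━━━━━━━━━┃............
          ┃ Terminal      ┃.....═══════
          ┠───────────────┃............
          ┃$ cat data.tx┏━━━━━━━━━━━━━━
          ┃key0 = value2┃ Spreadsheet  
          ┃key1 = value9┠──────────────
          ┃key2 = value4┃A1: OK        
          ┃key3 = value1┃       A      
          ┃key4 = value4┃--------------
          ┃$ echo "build┃  1 [OK]      
          ┃build complet┃  2        0  
          ┃$ █          ┃  3        0  
          ┃             ┃  4        0  
          ┃             ┃  5        0  
          ┃             ┃  6        0  
          ┃             ┗━━━━━━━━━━━━━━
          ┃                           ┃
          ┗━━━━━━━━━━━━━━━━━━━━━━━━━━━┛
                                       


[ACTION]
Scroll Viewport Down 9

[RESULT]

          ┃key1 = value9┠──────────────
          ┃key2 = value4┃A1: OK        
          ┃key3 = value1┃       A      
          ┃key4 = value4┃--------------
          ┃$ echo "build┃  1 [OK]      
          ┃build complet┃  2        0  
          ┃$ █          ┃  3        0  
          ┃             ┃  4        0  
          ┃             ┃  5        0  
          ┃             ┃  6        0  
          ┃             ┗━━━━━━━━━━━━━━
          ┃                           ┃
          ┗━━━━━━━━━━━━━━━━━━━━━━━━━━━┛
                                       
                                       
                                       
                                       
                                       
                                       
                                       
                                       
                                       
                                       


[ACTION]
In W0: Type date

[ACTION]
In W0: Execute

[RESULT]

          ┃key1 = value9┠──────────────
          ┃key2 = value4┃A1: OK        
          ┃key3 = value1┃       A      
          ┃key4 = value4┃--------------
          ┃$ echo "build┃  1 [OK]      
          ┃build complet┃  2        0  
          ┃$ date       ┃  3        0  
          ┃Thu Jan 1 08:┃  4        0  
          ┃$ █          ┃  5        0  
          ┃             ┃  6        0  
          ┃             ┗━━━━━━━━━━━━━━
          ┃                           ┃
          ┗━━━━━━━━━━━━━━━━━━━━━━━━━━━┛
                                       
                                       
                                       
                                       
                                       
                                       
                                       
                                       
                                       
                                       


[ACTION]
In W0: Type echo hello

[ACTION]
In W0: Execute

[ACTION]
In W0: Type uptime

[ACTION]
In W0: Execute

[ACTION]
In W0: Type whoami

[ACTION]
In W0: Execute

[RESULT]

          ┃key4 = value4┠──────────────
          ┃$ echo "build┃A1: OK        
          ┃build complet┃       A      
          ┃$ date       ┃--------------
          ┃Thu Jan 1 08:┃  1 [OK]      
          ┃$ echo hello ┃  2        0  
          ┃hello        ┃  3        0  
          ┃$ uptime     ┃  4        0  
          ┃ 10:00  up 92┃  5        0  
          ┃$ whoami     ┃  6        0  
          ┃dev          ┗━━━━━━━━━━━━━━
          ┃$ █                        ┃
          ┗━━━━━━━━━━━━━━━━━━━━━━━━━━━┛
                                       
                                       
                                       
                                       
                                       
                                       
                                       
                                       
                                       
                                       
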